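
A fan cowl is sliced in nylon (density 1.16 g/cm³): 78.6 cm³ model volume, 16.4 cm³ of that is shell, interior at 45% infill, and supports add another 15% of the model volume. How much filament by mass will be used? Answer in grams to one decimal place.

65.2 g

Infill region: 78.6 − 16.4 → 62.2 cm³.
Infill deposited = 0.45 × 62.2 = 27.99 cm³.
Support = 0.15 × 78.6 = 11.79 cm³.
Deposited volume = 16.4 + 27.99 + 11.79 = 56.18 cm³.
Mass = 56.18 × 1.16 = 65.1688 g.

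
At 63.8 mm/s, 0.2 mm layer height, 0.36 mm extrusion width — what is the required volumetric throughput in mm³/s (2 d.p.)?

4.59

Extrusion cross-section = 0.2 × 0.36 = 0.072 mm².
Q = v·A = 63.8 × 0.072 = 4.59 mm³/s.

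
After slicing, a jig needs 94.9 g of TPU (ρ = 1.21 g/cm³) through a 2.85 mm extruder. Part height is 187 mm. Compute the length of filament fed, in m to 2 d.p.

12.29 m

Volume = 94.9 g / 1.21 g·cm⁻³ = 78.4298 cm³ = 78429.8 mm³.
A = π r² = π × 1.425² = 6.3794 mm².
Length = 78429.8 / 6.3794 = 12294.23 mm = 12.29 m.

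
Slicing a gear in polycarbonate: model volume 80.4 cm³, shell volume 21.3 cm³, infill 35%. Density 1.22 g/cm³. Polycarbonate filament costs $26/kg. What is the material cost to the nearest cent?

$1.33

Interior volume = 80.4 − 21.3 = 59.1 cm³.
Deposited infill = 0.35 × 59.1, so 20.685 cm³.
Total extruded = 21.3 + 20.685, so 41.985 cm³.
Mass = 41.985 × 1.22 = 51.2217 g.
At $26/kg: 51.2217/1000 × 26 = $1.33.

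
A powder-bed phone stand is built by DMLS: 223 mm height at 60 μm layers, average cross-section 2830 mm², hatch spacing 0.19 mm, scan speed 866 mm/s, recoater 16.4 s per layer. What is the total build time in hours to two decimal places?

34.69 hours

Layers = ⌈223/0.06⌉ = 3717.
Scan path per layer = 2830 / 0.19 = 14894.7 mm.
Per-layer scan time = 14894.7 / 866 = 17.1994 s.
Time per layer = 17.1994 + 16.4, so 33.5994 s.
Build time = 3717 × 33.5994 = 124888.9698 s = 34.69 hours.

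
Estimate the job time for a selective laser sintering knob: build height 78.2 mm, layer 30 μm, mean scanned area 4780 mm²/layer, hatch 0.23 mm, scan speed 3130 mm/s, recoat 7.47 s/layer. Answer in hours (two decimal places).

Number of layers: 78.2 / 0.03 → 2607 (rounded up).
Hatch length per layer: 4780 / 0.23 → 20782.6 mm.
Laser time per layer: 20782.6 / 3130 → 6.6398 s.
Time per layer = 6.6398 + 7.47, so 14.1098 s.
Total: 2607 × 14.1098 s = 36784.2486 s → 10.22 hours.

10.22 hours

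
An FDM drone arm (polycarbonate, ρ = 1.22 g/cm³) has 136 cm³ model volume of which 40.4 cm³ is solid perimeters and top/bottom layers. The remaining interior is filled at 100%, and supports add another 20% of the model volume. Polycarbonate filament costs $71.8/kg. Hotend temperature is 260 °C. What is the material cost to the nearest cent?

Interior volume = 136 − 40.4, so 95.6 cm³.
Infill deposited: 1.00 × 95.6 → 95.6 cm³.
Support = 0.20 × 136 = 27.2 cm³.
Deposited volume: 40.4 + 95.6 + 27.2 → 163.2 cm³.
Mass = 163.2 × 1.22 = 199.104 g.
Cost = 199.104 g / 1000 × $71.8/kg = $14.30.

$14.30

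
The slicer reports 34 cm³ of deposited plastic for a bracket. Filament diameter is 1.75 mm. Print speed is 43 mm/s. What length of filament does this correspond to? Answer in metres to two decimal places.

A = π r² = π × 0.875² = 2.4053 mm².
Length = 34 cm³ / 2.4053 mm² = 34000 / 2.4053 = 14135.45 mm = 14.14 m.

14.14 m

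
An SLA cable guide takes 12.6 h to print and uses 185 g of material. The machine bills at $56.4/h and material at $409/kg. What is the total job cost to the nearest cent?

$786.31

Machine cost = 56.4 × 12.6 = $710.64.
Material charge = 409 × 185/1000 = $75.665.
Total = 710.64 + 75.665 = 786.305 ≈ $786.31.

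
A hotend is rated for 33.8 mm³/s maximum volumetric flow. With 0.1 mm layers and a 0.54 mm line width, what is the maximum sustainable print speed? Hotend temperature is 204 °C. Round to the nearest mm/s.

A = 0.1 × 0.54, so 0.054 mm².
Max speed = 33.8 / 0.054 = 625.93 ≈ 626 mm/s.

626 mm/s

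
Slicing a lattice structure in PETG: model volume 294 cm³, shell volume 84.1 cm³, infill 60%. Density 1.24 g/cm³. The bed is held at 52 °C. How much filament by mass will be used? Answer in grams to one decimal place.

260.4 g

Interior volume = 294 − 84.1 = 209.9 cm³.
Infill volume: 0.60 × 209.9 → 125.94 cm³.
Total extruded: 84.1 + 125.94 → 210.04 cm³.
Mass: 210.04 × 1.24 → 260.4496 g.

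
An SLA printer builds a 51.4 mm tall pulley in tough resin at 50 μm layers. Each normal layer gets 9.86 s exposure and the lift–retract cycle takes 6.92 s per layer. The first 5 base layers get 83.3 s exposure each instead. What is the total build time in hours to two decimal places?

Layer count = ceil(51.4 / 0.05) = 1028.
Burn-in layers = 5 × (83.3 + 6.92), so 451.1 s.
Regular layers = 1023 × (9.86 + 6.92), so 17165.94 s.
Sum: 451.1 + 17165.94 = 17617.04 s → 4.89 hours.

4.89 hours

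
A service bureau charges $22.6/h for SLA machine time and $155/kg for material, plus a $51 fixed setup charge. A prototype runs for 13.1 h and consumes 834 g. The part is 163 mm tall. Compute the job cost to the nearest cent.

Machine cost = 22.6 × 13.1 = $296.06.
Material cost = 155 × 834/1000, so $129.27.
Adding setup: 296.06 + 129.27 + 51 → $476.33.

$476.33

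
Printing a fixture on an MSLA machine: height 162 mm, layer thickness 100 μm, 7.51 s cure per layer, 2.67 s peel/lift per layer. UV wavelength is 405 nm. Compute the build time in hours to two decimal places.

4.58 hours

Layers = ⌈162/0.1⌉ = 1620.
Each layer takes = 7.51 + 2.67 = 10.18 s.
Total = 1620 × 10.18 = 16491.6 s = 4.58 hours.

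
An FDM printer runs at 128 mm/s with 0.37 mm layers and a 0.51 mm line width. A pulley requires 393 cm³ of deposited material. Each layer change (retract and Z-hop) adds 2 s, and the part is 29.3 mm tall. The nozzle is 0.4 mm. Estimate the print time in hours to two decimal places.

4.56 hours

Bead cross-section = 0.37 × 0.51 = 0.1887 mm².
Path length: 393000 mm³ / 0.1887 mm² → 2082670.9 mm.
Print-move time = 2082670.9 / 128, so 16270.9 s.
Number of layers: 29.3 / 0.37 → 80 (rounded up).
Layer-change overhead = 80 × 2, so 160 s.
Total = 16270.9 + 160 = 16430.9 s = 4.56 hours.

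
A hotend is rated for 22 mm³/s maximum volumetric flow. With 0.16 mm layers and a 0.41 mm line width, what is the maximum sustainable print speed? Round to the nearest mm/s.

335 mm/s

Extrusion cross-section = 0.16 × 0.41 = 0.0656 mm².
Max speed = 22 / 0.0656 = 335.37 ≈ 335 mm/s.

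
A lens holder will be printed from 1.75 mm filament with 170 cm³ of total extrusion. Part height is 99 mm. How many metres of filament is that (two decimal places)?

Filament cross-section = π × (1.75/2)² = 2.4053 mm².
Length = 170 cm³ / 2.4053 mm² = 170000 / 2.4053 = 70677.25 mm = 70.68 m.

70.68 m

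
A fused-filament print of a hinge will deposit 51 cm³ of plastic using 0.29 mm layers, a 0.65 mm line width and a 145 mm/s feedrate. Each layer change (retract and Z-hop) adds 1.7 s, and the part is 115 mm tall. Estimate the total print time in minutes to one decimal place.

42.3 minutes

Extrusion cross-section: 0.29 × 0.65 → 0.1885 mm².
Toolpath length = 51 cm³ / 0.1885 mm² = 51000 / 0.1885 = 270557 mm.
Extrusion time = 270557 / 145 = 1865.9 s.
Layer count = ceil(115 / 0.29) = 397.
Non-print overhead: 397 × 1.7 → 674.9 s.
Altogether 1865.9 + 674.9 = 2540.8 s, i.e. 42.3 minutes.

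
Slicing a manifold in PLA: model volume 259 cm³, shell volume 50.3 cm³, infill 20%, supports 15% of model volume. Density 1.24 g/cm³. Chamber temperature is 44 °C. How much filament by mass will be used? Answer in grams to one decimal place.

Interior volume: 259 − 50.3 → 208.7 cm³.
Deposited infill: 0.20 × 208.7 → 41.74 cm³.
Support = 0.15 × 259 = 38.85 cm³.
Deposited volume: 50.3 + 41.74 + 38.85 → 130.89 cm³.
Mass = 130.89 × 1.24, so 162.3036 g.

162.3 g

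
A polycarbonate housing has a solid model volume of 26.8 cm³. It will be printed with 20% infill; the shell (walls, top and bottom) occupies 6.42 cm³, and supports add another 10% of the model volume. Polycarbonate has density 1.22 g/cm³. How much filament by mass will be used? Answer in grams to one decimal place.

16.1 g

Infill region: 26.8 − 6.42 → 20.38 cm³.
Deposited infill = 0.20 × 20.38, so 4.076 cm³.
Support = 0.10 × 26.8, so 2.68 cm³.
Total extruded: 6.42 + 4.076 + 2.68 → 13.176 cm³.
Mass = 13.176 × 1.22, so 16.07472 g.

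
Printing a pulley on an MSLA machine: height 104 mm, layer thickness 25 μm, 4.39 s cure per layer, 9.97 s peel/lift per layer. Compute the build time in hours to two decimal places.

Number of layers: 104 / 0.025 → 4160 (rounded up).
Each layer takes = 4.39 + 9.97 = 14.36 s.
Total = 4160 × 14.36 = 59737.6 s = 16.59 hours.

16.59 hours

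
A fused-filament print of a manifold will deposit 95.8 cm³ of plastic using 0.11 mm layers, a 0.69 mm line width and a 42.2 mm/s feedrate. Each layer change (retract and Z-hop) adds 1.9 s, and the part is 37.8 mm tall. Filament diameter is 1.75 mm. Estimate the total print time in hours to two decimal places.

Bead cross-section: 0.11 × 0.69 → 0.0759 mm².
Path length: 95800 mm³ / 0.0759 mm² → 1262187.1 mm.
Print-move time: 1262187.1 / 42.2 → 29909.6 s.
Layers = ⌈37.8/0.11⌉ = 344.
Z-hop total = 344 × 1.9 = 653.6 s.
Altogether 29909.6 + 653.6 = 30563.2 s, i.e. 8.49 hours.

8.49 hours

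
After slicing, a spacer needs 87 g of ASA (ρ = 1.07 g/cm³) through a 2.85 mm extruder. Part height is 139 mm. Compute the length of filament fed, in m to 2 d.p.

12.75 m

Volume = 87 g / 1.07 g·cm⁻³ = 81.3084 cm³ = 81308.4 mm³.
A = π r² = π × 1.425² = 6.3794 mm².
Length = 81308.4 / 6.3794 = 12745.46 mm = 12.75 m.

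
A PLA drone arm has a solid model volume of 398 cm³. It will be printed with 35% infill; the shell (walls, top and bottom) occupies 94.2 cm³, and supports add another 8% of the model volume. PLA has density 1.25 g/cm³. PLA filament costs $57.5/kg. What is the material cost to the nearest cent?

Infill region = 398 − 94.2, so 303.8 cm³.
Infill deposited = 0.35 × 303.8 = 106.33 cm³.
Support = 0.08 × 398, so 31.84 cm³.
Total extruded = 94.2 + 106.33 + 31.84 = 232.37 cm³.
Mass = 232.37 × 1.25, so 290.4625 g.
At $57.5/kg: 290.4625/1000 × 57.5 = $16.70.

$16.70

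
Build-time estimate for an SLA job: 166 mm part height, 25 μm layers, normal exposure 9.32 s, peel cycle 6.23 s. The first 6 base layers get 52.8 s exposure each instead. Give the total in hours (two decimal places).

Number of layers: 166 / 0.025 → 6640 (rounded up).
Burn-in layers = 6 × (52.8 + 6.23) = 354.18 s.
Normal layers: 6634 × (9.32 + 6.23) → 103158.7 s.
Total = 354.18 + 103158.7 = 103512.88 s = 28.75 hours.

28.75 hours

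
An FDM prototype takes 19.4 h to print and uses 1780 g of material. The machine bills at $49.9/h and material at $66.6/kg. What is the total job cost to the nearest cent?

$1086.61

Machine-time cost = 49.9 × 19.4, so $968.06.
Material cost = 66.6 × 1780/1000, so $118.548.
Job cost: 968.06 + 118.548 = 1086.608 ≈ $1086.61.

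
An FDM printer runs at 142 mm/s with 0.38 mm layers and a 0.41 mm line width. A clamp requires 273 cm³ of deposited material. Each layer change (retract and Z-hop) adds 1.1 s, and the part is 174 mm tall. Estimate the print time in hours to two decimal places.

3.57 hours

Extrusion cross-section: 0.38 × 0.41 → 0.1558 mm².
Path length: 273000 mm³ / 0.1558 mm² → 1752246.5 mm.
Time extruding: 1752246.5 / 142 → 12339.8 s.
Layer count = ceil(174 / 0.38) = 458.
Layer-change overhead = 458 × 1.1, so 503.8 s.
Total = 12339.8 + 503.8 = 12843.6 s = 3.57 hours.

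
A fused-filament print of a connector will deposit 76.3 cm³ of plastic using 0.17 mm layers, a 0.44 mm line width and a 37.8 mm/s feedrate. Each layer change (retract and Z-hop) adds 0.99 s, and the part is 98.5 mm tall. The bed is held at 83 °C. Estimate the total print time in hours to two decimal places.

7.66 hours

Line area = 0.17 × 0.44, so 0.0748 mm².
Total extruded path = 76300/0.0748 = 1020053.5 mm.
Time extruding = 1020053.5 / 37.8, so 26985.5 s.
Number of layers: 98.5 / 0.17 → 580 (rounded up).
Layer-change overhead: 580 × 0.99 → 574.2 s.
Total = 26985.5 + 574.2 = 27559.7 s = 7.66 hours.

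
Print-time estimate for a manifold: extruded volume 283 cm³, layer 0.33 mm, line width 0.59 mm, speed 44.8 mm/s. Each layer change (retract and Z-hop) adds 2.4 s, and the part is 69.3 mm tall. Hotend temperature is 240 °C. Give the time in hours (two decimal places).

Extrusion cross-section: 0.33 × 0.59 → 0.1947 mm².
Total extruded path = 283000/0.1947 = 1453518.2 mm.
Print-move time = 1453518.2 / 44.8, so 32444.6 s.
Layer count = ceil(69.3 / 0.33) = 210.
Layer-change overhead = 210 × 2.4, so 504 s.
Altogether 32444.6 + 504 = 32948.6 s, i.e. 9.15 hours.

9.15 hours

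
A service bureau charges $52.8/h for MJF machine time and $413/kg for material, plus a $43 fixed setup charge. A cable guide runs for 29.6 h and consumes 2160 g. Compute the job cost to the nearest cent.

Time charge = 52.8 × 29.6 = $1562.88.
Feedstock cost = 413 × 2160/1000 = $892.08.
Total = 1562.88 + 892.08 + 43 = $2497.96.

$2497.96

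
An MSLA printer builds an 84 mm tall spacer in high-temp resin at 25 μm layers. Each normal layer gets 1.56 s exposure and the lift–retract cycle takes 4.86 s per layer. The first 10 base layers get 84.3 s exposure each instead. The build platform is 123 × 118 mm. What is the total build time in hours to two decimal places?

Number of layers: 84 / 0.025 → 3360 (rounded up).
Burn-in layers = 10 × (84.3 + 4.86), so 891.6 s.
Remaining layers: 3350 × (1.56 + 4.86) → 21507 s.
Total = 891.6 + 21507 = 22398.6 s = 6.22 hours.

6.22 hours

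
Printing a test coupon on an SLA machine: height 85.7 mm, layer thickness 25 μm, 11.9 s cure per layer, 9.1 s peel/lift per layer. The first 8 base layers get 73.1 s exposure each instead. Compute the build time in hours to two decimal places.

Layer count = ceil(85.7 / 0.025) = 3428.
Burn-in layers = 8 × (73.1 + 9.1) = 657.6 s.
Remaining layers = 3420 × (11.9 + 9.1) = 71820 s.
Total = 657.6 + 71820 = 72477.6 s = 20.13 hours.

20.13 hours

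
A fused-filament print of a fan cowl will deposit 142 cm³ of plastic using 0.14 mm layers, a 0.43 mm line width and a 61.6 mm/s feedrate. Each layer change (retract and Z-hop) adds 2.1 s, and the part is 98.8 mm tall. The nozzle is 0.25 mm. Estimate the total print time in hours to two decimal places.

Extrusion cross-section = 0.14 × 0.43, so 0.0602 mm².
Total extruded path = 142000/0.0602 = 2358804 mm.
Print-move time: 2358804 / 61.6 → 38292.3 s.
Layer count = ceil(98.8 / 0.14) = 706.
Layer-change overhead: 706 × 2.1 → 1482.6 s.
Altogether 38292.3 + 1482.6 = 39774.9 s, i.e. 11.05 hours.

11.05 hours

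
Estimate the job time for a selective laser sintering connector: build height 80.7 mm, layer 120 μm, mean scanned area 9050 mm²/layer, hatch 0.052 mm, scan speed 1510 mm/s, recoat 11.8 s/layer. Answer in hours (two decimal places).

Layer count = ceil(80.7 / 0.12) = 673.
Per-layer scan distance = 9050 / 0.052, so 174038.5 mm.
Per-layer scan time: 174038.5 / 1510 → 115.2573 s.
Per-layer time: 115.2573 + 11.8 → 127.0573 s.
Build time = 673 × 127.0573 = 85509.5629 s = 23.75 hours.

23.75 hours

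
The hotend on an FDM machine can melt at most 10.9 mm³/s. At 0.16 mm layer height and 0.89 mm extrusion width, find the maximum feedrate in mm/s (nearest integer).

77 mm/s

Extrusion cross-section = 0.16 × 0.89, so 0.1424 mm².
Max speed = 10.9 / 0.1424 = 76.54 ≈ 77 mm/s.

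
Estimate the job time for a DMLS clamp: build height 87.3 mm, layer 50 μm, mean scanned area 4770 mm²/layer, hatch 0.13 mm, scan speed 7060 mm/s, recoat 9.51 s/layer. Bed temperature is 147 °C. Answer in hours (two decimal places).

Layers = ⌈87.3/0.05⌉ = 1746.
Per-layer scan distance: 4770 / 0.13 → 36692.3 mm.
Laser time per layer: 36692.3 / 7060 → 5.1972 s.
Layer cycle = 5.1972 + 9.51, so 14.7072 s.
1746 layers × 14.7072 s/layer = 25678.7712 s, i.e. 7.13 hours.

7.13 hours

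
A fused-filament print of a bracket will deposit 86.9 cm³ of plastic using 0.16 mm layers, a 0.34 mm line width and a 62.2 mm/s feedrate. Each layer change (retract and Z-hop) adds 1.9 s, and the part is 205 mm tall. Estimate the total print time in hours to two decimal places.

7.81 hours

Extrusion cross-section = 0.16 × 0.34, so 0.0544 mm².
Path length: 86900 mm³ / 0.0544 mm² → 1597426.5 mm.
Time extruding: 1597426.5 / 62.2 → 25682.1 s.
Layer count = ceil(205 / 0.16) = 1282.
Non-print overhead = 1282 × 1.9 = 2435.8 s.
Total = 25682.1 + 2435.8 = 28117.9 s = 7.81 hours.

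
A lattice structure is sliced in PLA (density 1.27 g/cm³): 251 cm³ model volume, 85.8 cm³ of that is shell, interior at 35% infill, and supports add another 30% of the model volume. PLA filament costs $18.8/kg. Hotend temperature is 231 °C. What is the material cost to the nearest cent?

Volume inside the shell = 251 − 85.8, so 165.2 cm³.
Infill volume: 0.35 × 165.2 → 57.82 cm³.
Support = 0.30 × 251, so 75.3 cm³.
Deposited volume: 85.8 + 57.82 + 75.3 → 218.92 cm³.
Mass = 218.92 × 1.27, so 278.0284 g.
At $18.8/kg: 278.0284/1000 × 18.8 = $5.23.

$5.23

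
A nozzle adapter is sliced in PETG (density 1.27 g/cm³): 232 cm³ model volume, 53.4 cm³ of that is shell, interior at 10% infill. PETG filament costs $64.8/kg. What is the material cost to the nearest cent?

$5.86

Volume inside the shell = 232 − 53.4, so 178.6 cm³.
Infill volume = 0.10 × 178.6 = 17.86 cm³.
Total extruded = 53.4 + 17.86, so 71.26 cm³.
Mass = 71.26 × 1.27 = 90.5002 g.
At $64.8/kg: 90.5002/1000 × 64.8 = $5.86.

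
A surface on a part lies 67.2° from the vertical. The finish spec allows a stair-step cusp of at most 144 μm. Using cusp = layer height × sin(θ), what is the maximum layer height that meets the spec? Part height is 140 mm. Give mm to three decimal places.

0.156 mm

Layer height = cusp / sin(67.2°) = 0.144 / 0.9219 = 0.156 mm.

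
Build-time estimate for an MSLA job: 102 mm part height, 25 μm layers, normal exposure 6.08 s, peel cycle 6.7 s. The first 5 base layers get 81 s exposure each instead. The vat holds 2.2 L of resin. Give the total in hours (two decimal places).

Number of layers: 102 / 0.025 → 4080 (rounded up).
Bottom layers = 5 × (81 + 6.7) = 438.5 s.
Regular layers: 4075 × (6.08 + 6.7) → 52078.5 s.
Total = 438.5 + 52078.5 = 52517 s = 14.59 hours.

14.59 hours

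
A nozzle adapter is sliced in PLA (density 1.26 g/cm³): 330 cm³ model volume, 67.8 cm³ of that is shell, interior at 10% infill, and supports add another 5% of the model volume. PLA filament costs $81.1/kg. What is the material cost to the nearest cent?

Interior volume = 330 − 67.8 = 262.2 cm³.
Infill deposited: 0.10 × 262.2 → 26.22 cm³.
Support = 0.05 × 330 = 16.5 cm³.
Total printed volume: 67.8 + 26.22 + 16.5 → 110.52 cm³.
Mass = 110.52 × 1.26, so 139.2552 g.
At $81.1/kg: 139.2552/1000 × 81.1 = $11.29.

$11.29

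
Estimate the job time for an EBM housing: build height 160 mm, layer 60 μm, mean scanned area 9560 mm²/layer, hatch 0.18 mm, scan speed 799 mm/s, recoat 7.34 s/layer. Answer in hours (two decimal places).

Layers = ⌈160/0.06⌉ = 2667.
Hatch length per layer = 9560 / 0.18 = 53111.1 mm.
Scan time per layer = 53111.1 / 799, so 66.472 s.
Per-layer time = 66.472 + 7.34, so 73.812 s.
Total: 2667 × 73.812 s = 196856.604 s → 54.68 hours.

54.68 hours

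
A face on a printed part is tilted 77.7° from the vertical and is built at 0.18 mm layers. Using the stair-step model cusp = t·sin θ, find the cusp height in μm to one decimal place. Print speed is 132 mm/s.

175.9 μm

h_c = t·sin θ = 0.18 × 0.9770 = 0.17586 mm (175.9 μm).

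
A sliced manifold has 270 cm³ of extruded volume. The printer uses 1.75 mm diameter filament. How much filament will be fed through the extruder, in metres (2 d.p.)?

Filament cross-section = π × (1.75/2)² = 2.4053 mm².
L = 270000 mm³ / 2.4053 mm² = 112252.11 mm, i.e. 112.25 m.

112.25 m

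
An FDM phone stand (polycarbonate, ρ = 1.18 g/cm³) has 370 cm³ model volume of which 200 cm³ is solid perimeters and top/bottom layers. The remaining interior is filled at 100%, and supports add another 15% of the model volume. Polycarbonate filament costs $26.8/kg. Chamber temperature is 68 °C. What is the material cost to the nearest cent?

$13.46

Interior volume: 370 − 200 → 170 cm³.
Infill deposited: 1.00 × 170 → 170 cm³.
Support = 0.15 × 370 = 55.5 cm³.
Total extruded = 200 + 170 + 55.5 = 425.5 cm³.
Mass = 425.5 × 1.18 = 502.09 g.
At $26.8/kg: 502.09/1000 × 26.8 = $13.46.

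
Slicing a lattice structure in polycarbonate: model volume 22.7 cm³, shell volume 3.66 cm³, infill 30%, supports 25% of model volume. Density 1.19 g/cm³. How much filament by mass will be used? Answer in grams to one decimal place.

17.9 g

Interior volume = 22.7 − 3.66, so 19.04 cm³.
Deposited infill: 0.30 × 19.04 → 5.712 cm³.
Support = 0.25 × 22.7 = 5.675 cm³.
Total printed volume: 3.66 + 5.712 + 5.675 → 15.047 cm³.
Mass: 15.047 × 1.19 → 17.90593 g.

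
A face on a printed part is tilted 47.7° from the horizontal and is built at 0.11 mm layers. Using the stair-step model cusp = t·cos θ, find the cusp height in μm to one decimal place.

74.0 μm

cos(47.7°) = 0.6730, so cusp = 0.11 × 0.6730 = 0.07403 mm → 74.0 μm.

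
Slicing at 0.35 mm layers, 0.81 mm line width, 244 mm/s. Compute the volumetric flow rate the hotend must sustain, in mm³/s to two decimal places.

A = 0.35 × 0.81 = 0.2835 mm².
Q = v·A = 244 × 0.2835 = 69.17 mm³/s.

69.17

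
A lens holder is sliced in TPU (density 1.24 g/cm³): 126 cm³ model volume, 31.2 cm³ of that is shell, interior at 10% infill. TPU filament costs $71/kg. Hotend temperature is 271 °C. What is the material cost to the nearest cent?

$3.58

Interior volume = 126 − 31.2, so 94.8 cm³.
Deposited infill = 0.10 × 94.8 = 9.48 cm³.
Total extruded = 31.2 + 9.48 = 40.68 cm³.
Mass = 40.68 × 1.24 = 50.4432 g.
At $71/kg: 50.4432/1000 × 71 = $3.58.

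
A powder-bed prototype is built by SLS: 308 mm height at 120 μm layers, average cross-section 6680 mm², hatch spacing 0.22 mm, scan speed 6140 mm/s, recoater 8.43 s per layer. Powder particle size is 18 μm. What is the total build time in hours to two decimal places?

Layers = ⌈308/0.12⌉ = 2567.
Scan path per layer = 6680 / 0.22 = 30363.6 mm.
Per-layer scan time: 30363.6 / 6140 → 4.9452 s.
Layer cycle = 4.9452 + 8.43, so 13.3752 s.
Total: 2567 × 13.3752 s = 34334.1384 s → 9.54 hours.

9.54 hours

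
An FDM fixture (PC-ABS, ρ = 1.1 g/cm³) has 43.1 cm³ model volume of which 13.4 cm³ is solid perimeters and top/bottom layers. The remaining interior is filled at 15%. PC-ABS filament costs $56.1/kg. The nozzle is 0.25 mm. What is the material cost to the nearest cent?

$1.10

Volume inside the shell = 43.1 − 13.4, so 29.7 cm³.
Infill deposited = 0.15 × 29.7 = 4.455 cm³.
Deposited volume = 13.4 + 4.455, so 17.855 cm³.
Mass = 17.855 × 1.1, so 19.6405 g.
At $56.1/kg: 19.6405/1000 × 56.1 = $1.10.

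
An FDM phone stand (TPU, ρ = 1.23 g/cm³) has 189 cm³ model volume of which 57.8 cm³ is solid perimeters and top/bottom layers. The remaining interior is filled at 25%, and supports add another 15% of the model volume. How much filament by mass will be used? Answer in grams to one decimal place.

146.3 g

Volume inside the shell = 189 − 57.8, so 131.2 cm³.
Infill volume: 0.25 × 131.2 → 32.8 cm³.
Support: 0.15 × 189 → 28.35 cm³.
Deposited volume: 57.8 + 32.8 + 28.35 → 118.95 cm³.
Mass = 118.95 × 1.23 = 146.3085 g.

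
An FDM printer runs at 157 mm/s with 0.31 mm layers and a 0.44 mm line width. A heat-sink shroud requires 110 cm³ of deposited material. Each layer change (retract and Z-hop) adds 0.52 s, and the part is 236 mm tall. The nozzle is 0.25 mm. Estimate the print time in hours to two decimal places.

1.54 hours

Line area: 0.31 × 0.44 → 0.1364 mm².
Toolpath length = 110 cm³ / 0.1364 mm² = 110000 / 0.1364 = 806451.6 mm.
Time extruding: 806451.6 / 157 → 5136.6 s.
Layers = ⌈236/0.31⌉ = 762.
Layer-change overhead = 762 × 0.52, so 396.24 s.
Total = 5136.6 + 396.24 = 5532.84 s = 1.54 hours.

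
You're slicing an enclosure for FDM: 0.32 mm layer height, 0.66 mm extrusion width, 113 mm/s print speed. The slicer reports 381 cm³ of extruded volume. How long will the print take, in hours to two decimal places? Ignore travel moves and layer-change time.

Bead cross-section: 0.32 × 0.66 → 0.2112 mm².
Total extruded path = 381000/0.2112 = 1803977.3 mm.
Extrusion time: 1803977.3 / 113 → 15964.4 s.
That's 15964.4 s → 4.43 hours.

4.43 hours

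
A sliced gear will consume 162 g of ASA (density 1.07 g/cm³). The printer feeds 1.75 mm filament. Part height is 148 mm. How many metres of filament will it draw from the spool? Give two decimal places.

Extruded volume: 162/1.07 = 151.4019 cm³ (151401.9 mm³).
Cross-section of 1.75 mm filament: π·(1.75/2)² = 2.4053 mm².
Length = 151401.9 / 2.4053 = 62945.12 mm = 62.95 m.

62.95 m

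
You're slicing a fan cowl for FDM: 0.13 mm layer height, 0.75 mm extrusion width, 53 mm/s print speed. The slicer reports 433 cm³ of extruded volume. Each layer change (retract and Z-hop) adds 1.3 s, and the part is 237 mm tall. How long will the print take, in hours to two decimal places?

23.93 hours

Bead cross-section: 0.13 × 0.75 → 0.0975 mm².
Path length: 433000 mm³ / 0.0975 mm² → 4441025.6 mm.
Print-move time: 4441025.6 / 53 → 83792.9 s.
Layer count = ceil(237 / 0.13) = 1824.
Layer-change overhead = 1824 × 1.3 = 2371.2 s.
Total = 83792.9 + 2371.2 = 86164.1 s = 23.93 hours.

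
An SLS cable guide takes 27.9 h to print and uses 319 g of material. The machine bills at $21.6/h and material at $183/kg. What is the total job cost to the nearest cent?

Machine cost: 21.6 × 27.9 → $602.64.
Material charge: 183 × 319/1000 → $58.377.
Total = 602.64 + 58.377 = 661.017 ≈ $661.02.

$661.02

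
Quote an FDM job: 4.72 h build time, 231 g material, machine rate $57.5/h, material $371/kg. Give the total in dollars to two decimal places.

Time charge = 57.5 × 4.72 = $271.40.
Material charge = 371 × 231/1000, so $85.701.
Job cost: 271.40 + 85.701 = 357.101 ≈ $357.10.

$357.10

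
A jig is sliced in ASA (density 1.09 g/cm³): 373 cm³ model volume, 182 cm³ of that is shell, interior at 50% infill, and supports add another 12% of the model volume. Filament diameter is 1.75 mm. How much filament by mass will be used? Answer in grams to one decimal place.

351.3 g

Interior volume: 373 − 182 → 191 cm³.
Infill deposited: 0.50 × 191 → 95.5 cm³.
Support: 0.12 × 373 → 44.76 cm³.
Total extruded = 182 + 95.5 + 44.76, so 322.26 cm³.
Mass = 322.26 × 1.09 = 351.2634 g.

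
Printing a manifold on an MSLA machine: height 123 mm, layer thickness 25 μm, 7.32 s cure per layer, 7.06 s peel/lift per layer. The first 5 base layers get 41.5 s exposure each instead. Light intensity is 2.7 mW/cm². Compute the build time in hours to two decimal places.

19.70 hours

Layers = ⌈123/0.025⌉ = 4920.
Burn-in layers: 5 × (41.5 + 7.06) → 242.8 s.
Normal layers = 4915 × (7.32 + 7.06), so 70677.7 s.
Sum: 242.8 + 70677.7 = 70920.5 s → 19.70 hours.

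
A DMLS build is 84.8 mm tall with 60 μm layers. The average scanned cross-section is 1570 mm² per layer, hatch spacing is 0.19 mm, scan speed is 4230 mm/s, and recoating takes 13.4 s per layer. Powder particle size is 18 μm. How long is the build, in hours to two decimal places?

Layer count = ceil(84.8 / 0.06) = 1414.
Per-layer scan distance = 1570 / 0.19, so 8263.2 mm.
Per-layer scan time = 8263.2 / 4230 = 1.9535 s.
Time per layer = 1.9535 + 13.4, so 15.3535 s.
1414 layers × 15.3535 s/layer = 21709.849 s, i.e. 6.03 hours.

6.03 hours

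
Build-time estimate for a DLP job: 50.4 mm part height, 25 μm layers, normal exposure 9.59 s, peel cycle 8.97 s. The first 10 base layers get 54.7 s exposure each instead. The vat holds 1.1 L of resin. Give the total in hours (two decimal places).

10.52 hours

Layers = ⌈50.4/0.025⌉ = 2016.
Bottom layers: 10 × (54.7 + 8.97) → 636.7 s.
Normal layers = 2006 × (9.59 + 8.97) = 37231.36 s.
Sum: 636.7 + 37231.36 = 37868.06 s → 10.52 hours.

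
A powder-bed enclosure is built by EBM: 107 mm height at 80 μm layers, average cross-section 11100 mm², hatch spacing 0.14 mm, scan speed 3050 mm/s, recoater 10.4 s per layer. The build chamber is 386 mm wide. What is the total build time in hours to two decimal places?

Number of layers: 107 / 0.08 → 1338 (rounded up).
Per-layer scan distance: 11100 / 0.14 → 79285.7 mm.
Scan time per layer = 79285.7 / 3050 = 25.9953 s.
Time per layer = 25.9953 + 10.4 = 36.3953 s.
1338 layers × 36.3953 s/layer = 48696.9114 s, i.e. 13.53 hours.

13.53 hours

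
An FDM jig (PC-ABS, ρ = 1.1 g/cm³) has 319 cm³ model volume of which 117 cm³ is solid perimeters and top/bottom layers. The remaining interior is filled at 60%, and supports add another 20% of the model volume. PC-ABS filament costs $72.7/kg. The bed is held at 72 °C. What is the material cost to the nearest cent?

Infill region = 319 − 117 = 202 cm³.
Infill volume: 0.60 × 202 → 121.2 cm³.
Support = 0.20 × 319, so 63.8 cm³.
Deposited volume: 117 + 121.2 + 63.8 → 302 cm³.
Mass: 302 × 1.1 → 332.2 g.
Cost = 332.2 g / 1000 × $72.7/kg = $24.15.

$24.15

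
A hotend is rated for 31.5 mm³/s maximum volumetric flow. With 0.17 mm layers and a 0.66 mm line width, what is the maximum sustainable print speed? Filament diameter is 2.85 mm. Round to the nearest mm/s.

Bead cross-section: 0.17 × 0.66 → 0.1122 mm².
Max speed = 31.5 / 0.1122 = 280.75 ≈ 281 mm/s.

281 mm/s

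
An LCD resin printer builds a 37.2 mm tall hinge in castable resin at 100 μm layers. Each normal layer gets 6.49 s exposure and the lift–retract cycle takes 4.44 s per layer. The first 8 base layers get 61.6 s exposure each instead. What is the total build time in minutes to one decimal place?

Number of layers: 37.2 / 0.1 → 372 (rounded up).
Bottom layers = 8 × (61.6 + 4.44), so 528.32 s.
Remaining layers = 364 × (6.49 + 4.44), so 3978.52 s.
Sum: 528.32 + 3978.52 = 4506.84 s → 75.1 minutes.

75.1 minutes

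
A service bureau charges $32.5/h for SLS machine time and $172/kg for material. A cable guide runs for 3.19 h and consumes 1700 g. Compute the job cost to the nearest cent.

$396.08

Machine-time cost = 32.5 × 3.19, so $103.675.
Feedstock cost = 172 × 1700/1000 = $292.40.
Total = 103.675 + 292.40 = 396.075 ≈ $396.08.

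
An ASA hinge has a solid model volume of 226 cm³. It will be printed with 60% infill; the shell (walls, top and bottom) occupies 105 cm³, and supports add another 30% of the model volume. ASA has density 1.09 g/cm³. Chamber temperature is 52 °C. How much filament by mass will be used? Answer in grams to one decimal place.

Interior volume = 226 − 105 = 121 cm³.
Deposited infill = 0.60 × 121 = 72.6 cm³.
Support = 0.30 × 226 = 67.8 cm³.
Total extruded = 105 + 72.6 + 67.8, so 245.4 cm³.
Mass = 245.4 × 1.09, so 267.486 g.

267.5 g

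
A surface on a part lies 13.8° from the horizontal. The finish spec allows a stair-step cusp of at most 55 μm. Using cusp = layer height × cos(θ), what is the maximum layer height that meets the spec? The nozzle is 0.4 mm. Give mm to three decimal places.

Layer height = cusp / cos(13.8°) = 0.055 / 0.9711 = 0.057 mm.

0.057 mm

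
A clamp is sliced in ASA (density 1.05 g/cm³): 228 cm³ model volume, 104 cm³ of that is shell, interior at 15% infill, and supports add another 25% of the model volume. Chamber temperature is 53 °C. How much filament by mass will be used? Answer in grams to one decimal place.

Volume inside the shell = 228 − 104, so 124 cm³.
Deposited infill = 0.15 × 124, so 18.6 cm³.
Support = 0.25 × 228 = 57 cm³.
Total printed volume: 104 + 18.6 + 57 → 179.6 cm³.
Mass = 179.6 × 1.05, so 188.58 g.

188.6 g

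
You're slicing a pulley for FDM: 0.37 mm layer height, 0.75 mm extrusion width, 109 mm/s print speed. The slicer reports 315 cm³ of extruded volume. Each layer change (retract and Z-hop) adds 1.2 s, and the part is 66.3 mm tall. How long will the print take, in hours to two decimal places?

Bead cross-section = 0.37 × 0.75, so 0.2775 mm².
Total extruded path = 315000/0.2775 = 1135135.1 mm.
Extrusion time = 1135135.1 / 109 = 10414.1 s.
Layer count = ceil(66.3 / 0.37) = 180.
Layer-change overhead = 180 × 1.2 = 216 s.
Altogether 10414.1 + 216 = 10630.1 s, i.e. 2.95 hours.

2.95 hours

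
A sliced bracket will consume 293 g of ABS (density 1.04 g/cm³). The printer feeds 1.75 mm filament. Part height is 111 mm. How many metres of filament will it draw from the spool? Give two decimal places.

117.13 m

Extruded volume: 293/1.04 = 281.7308 cm³ (281730.8 mm³).
A = π r² = π × 0.875² = 2.4053 mm².
Length = 281730.8 / 2.4053 = 117129.17 mm = 117.13 m.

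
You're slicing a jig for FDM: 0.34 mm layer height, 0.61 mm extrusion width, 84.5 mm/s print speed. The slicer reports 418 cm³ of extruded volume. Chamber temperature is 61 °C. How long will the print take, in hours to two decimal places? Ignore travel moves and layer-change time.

Extrusion cross-section = 0.34 × 0.61 = 0.2074 mm².
Total extruded path = 418000/0.2074 = 2015429.1 mm.
Extrusion time = 2015429.1 / 84.5, so 23851.2 s.
In the requested units: 23851.2 s = 6.63 hours.

6.63 hours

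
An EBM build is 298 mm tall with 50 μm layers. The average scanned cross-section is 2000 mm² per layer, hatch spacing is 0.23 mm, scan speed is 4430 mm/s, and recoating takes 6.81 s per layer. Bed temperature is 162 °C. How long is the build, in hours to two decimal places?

14.52 hours

Layer count = ceil(298 / 0.05) = 5960.
Per-layer scan distance = 2000 / 0.23 = 8695.7 mm.
Scan time per layer = 8695.7 / 4430, so 1.9629 s.
Time per layer: 1.9629 + 6.81 → 8.7729 s.
Total: 5960 × 8.7729 s = 52286.484 s → 14.52 hours.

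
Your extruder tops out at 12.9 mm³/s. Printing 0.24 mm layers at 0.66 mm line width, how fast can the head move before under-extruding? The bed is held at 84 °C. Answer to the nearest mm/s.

81 mm/s

Bead cross-section = 0.24 × 0.66, so 0.1584 mm².
Max speed = 12.9 / 0.1584 = 81.44 ≈ 81 mm/s.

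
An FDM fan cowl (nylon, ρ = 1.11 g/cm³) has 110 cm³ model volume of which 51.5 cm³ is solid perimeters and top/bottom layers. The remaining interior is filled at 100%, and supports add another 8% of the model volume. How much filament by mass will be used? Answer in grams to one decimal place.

Interior volume = 110 − 51.5, so 58.5 cm³.
Deposited infill: 1.00 × 58.5 → 58.5 cm³.
Support = 0.08 × 110, so 8.8 cm³.
Total extruded = 51.5 + 58.5 + 8.8 = 118.8 cm³.
Mass = 118.8 × 1.11 = 131.868 g.

131.9 g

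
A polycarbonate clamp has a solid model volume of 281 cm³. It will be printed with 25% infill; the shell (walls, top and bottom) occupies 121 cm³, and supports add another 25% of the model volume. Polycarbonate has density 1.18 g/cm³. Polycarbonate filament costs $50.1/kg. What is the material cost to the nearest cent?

Infill region: 281 − 121 → 160 cm³.
Infill volume = 0.25 × 160 = 40 cm³.
Support = 0.25 × 281 = 70.25 cm³.
Total extruded = 121 + 40 + 70.25 = 231.25 cm³.
Mass = 231.25 × 1.18 = 272.875 g.
At $50.1/kg: 272.875/1000 × 50.1 = $13.67.

$13.67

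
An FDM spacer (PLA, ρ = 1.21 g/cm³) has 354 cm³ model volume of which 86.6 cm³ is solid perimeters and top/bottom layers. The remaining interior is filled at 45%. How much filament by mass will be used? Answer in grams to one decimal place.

250.4 g

Volume inside the shell = 354 − 86.6 = 267.4 cm³.
Deposited infill: 0.45 × 267.4 → 120.33 cm³.
Total printed volume = 86.6 + 120.33 = 206.93 cm³.
Mass: 206.93 × 1.21 → 250.3853 g.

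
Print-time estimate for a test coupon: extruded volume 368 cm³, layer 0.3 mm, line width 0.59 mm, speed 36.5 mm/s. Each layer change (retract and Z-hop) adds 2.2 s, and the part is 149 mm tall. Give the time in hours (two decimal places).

Bead cross-section: 0.3 × 0.59 → 0.177 mm².
Path length: 368000 mm³ / 0.177 mm² → 2079096 mm.
Print-move time = 2079096 / 36.5, so 56961.5 s.
Layers = ⌈149/0.3⌉ = 497.
Z-hop total = 497 × 2.2 = 1093.4 s.
Altogether 56961.5 + 1093.4 = 58054.9 s, i.e. 16.13 hours.

16.13 hours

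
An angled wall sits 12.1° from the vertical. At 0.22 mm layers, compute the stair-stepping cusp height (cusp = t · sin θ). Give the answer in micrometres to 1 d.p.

46.1 μm

h_c = t·sin θ = 0.22 × 0.2096 = 0.046112 mm (46.1 μm).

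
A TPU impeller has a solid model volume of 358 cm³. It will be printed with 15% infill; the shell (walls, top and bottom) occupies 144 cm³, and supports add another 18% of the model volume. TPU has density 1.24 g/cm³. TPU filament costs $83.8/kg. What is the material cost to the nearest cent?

Volume inside the shell: 358 − 144 → 214 cm³.
Deposited infill: 0.15 × 214 → 32.1 cm³.
Support = 0.18 × 358, so 64.44 cm³.
Total extruded = 144 + 32.1 + 64.44 = 240.54 cm³.
Mass: 240.54 × 1.24 → 298.2696 g.
At $83.8/kg: 298.2696/1000 × 83.8 = $24.99.

$24.99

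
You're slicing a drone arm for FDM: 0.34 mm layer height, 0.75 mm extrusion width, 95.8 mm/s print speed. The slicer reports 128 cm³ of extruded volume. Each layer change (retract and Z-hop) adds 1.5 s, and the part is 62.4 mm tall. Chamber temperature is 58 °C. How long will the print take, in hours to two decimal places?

Line area: 0.34 × 0.75 → 0.255 mm².
Toolpath length = 128 cm³ / 0.255 mm² = 128000 / 0.255 = 501960.8 mm.
Extrusion time = 501960.8 / 95.8, so 5239.7 s.
Layer count = ceil(62.4 / 0.34) = 184.
Non-print overhead = 184 × 1.5 = 276 s.
Total = 5239.7 + 276 = 5515.7 s = 1.53 hours.

1.53 hours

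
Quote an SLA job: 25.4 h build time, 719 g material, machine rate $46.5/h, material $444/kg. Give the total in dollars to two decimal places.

$1500.34

Machine-time cost = 46.5 × 25.4 = $1181.10.
Material charge = 444 × 719/1000, so $319.236.
Job cost: 1181.10 + 319.236 = 1500.336 ≈ $1500.34.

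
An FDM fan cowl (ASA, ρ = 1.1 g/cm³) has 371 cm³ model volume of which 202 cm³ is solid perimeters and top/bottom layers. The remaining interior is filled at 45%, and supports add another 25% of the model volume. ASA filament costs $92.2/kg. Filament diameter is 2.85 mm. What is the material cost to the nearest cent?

Interior volume = 371 − 202, so 169 cm³.
Infill volume = 0.45 × 169, so 76.05 cm³.
Support = 0.25 × 371 = 92.75 cm³.
Total extruded = 202 + 76.05 + 92.75, so 370.8 cm³.
Mass: 370.8 × 1.1 → 407.88 g.
At $92.2/kg: 407.88/1000 × 92.2 = $37.61.

$37.61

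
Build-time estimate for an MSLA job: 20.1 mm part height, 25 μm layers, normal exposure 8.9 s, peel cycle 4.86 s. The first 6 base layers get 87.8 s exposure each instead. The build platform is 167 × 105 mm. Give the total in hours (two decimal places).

Number of layers: 20.1 / 0.025 → 804 (rounded up).
Bottom layers = 6 × (87.8 + 4.86), so 555.96 s.
Normal layers = 798 × (8.9 + 4.86), so 10980.48 s.
Sum: 555.96 + 10980.48 = 11536.44 s → 3.20 hours.

3.20 hours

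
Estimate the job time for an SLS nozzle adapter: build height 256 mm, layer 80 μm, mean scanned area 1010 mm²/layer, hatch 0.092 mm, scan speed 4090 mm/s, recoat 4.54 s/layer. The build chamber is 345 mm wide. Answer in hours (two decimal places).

6.42 hours

Layers = ⌈256/0.08⌉ = 3200.
Per-layer scan distance = 1010 / 0.092 = 10978.3 mm.
Scan time per layer = 10978.3 / 4090, so 2.6842 s.
Time per layer = 2.6842 + 4.54, so 7.2242 s.
3200 layers × 7.2242 s/layer = 23117.44 s, i.e. 6.42 hours.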